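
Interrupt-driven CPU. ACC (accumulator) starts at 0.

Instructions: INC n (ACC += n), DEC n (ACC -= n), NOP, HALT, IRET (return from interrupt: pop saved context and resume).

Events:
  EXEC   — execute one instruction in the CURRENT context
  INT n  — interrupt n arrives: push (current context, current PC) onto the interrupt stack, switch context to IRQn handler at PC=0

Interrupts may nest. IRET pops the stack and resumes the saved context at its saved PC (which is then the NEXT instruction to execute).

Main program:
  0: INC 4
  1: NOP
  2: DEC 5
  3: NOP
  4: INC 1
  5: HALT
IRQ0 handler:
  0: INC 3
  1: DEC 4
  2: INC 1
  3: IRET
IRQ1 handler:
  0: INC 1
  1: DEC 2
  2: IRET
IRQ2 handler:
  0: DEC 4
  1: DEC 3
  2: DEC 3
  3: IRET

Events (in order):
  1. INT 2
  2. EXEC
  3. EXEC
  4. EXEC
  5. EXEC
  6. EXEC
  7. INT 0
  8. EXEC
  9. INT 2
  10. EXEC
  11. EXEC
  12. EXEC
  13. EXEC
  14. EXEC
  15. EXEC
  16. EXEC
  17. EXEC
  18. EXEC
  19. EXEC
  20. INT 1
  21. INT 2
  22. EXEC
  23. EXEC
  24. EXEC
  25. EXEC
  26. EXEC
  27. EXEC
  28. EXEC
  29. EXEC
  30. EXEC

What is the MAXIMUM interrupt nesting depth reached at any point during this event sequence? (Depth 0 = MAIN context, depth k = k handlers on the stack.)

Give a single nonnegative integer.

Answer: 2

Derivation:
Event 1 (INT 2): INT 2 arrives: push (MAIN, PC=0), enter IRQ2 at PC=0 (depth now 1) [depth=1]
Event 2 (EXEC): [IRQ2] PC=0: DEC 4 -> ACC=-4 [depth=1]
Event 3 (EXEC): [IRQ2] PC=1: DEC 3 -> ACC=-7 [depth=1]
Event 4 (EXEC): [IRQ2] PC=2: DEC 3 -> ACC=-10 [depth=1]
Event 5 (EXEC): [IRQ2] PC=3: IRET -> resume MAIN at PC=0 (depth now 0) [depth=0]
Event 6 (EXEC): [MAIN] PC=0: INC 4 -> ACC=-6 [depth=0]
Event 7 (INT 0): INT 0 arrives: push (MAIN, PC=1), enter IRQ0 at PC=0 (depth now 1) [depth=1]
Event 8 (EXEC): [IRQ0] PC=0: INC 3 -> ACC=-3 [depth=1]
Event 9 (INT 2): INT 2 arrives: push (IRQ0, PC=1), enter IRQ2 at PC=0 (depth now 2) [depth=2]
Event 10 (EXEC): [IRQ2] PC=0: DEC 4 -> ACC=-7 [depth=2]
Event 11 (EXEC): [IRQ2] PC=1: DEC 3 -> ACC=-10 [depth=2]
Event 12 (EXEC): [IRQ2] PC=2: DEC 3 -> ACC=-13 [depth=2]
Event 13 (EXEC): [IRQ2] PC=3: IRET -> resume IRQ0 at PC=1 (depth now 1) [depth=1]
Event 14 (EXEC): [IRQ0] PC=1: DEC 4 -> ACC=-17 [depth=1]
Event 15 (EXEC): [IRQ0] PC=2: INC 1 -> ACC=-16 [depth=1]
Event 16 (EXEC): [IRQ0] PC=3: IRET -> resume MAIN at PC=1 (depth now 0) [depth=0]
Event 17 (EXEC): [MAIN] PC=1: NOP [depth=0]
Event 18 (EXEC): [MAIN] PC=2: DEC 5 -> ACC=-21 [depth=0]
Event 19 (EXEC): [MAIN] PC=3: NOP [depth=0]
Event 20 (INT 1): INT 1 arrives: push (MAIN, PC=4), enter IRQ1 at PC=0 (depth now 1) [depth=1]
Event 21 (INT 2): INT 2 arrives: push (IRQ1, PC=0), enter IRQ2 at PC=0 (depth now 2) [depth=2]
Event 22 (EXEC): [IRQ2] PC=0: DEC 4 -> ACC=-25 [depth=2]
Event 23 (EXEC): [IRQ2] PC=1: DEC 3 -> ACC=-28 [depth=2]
Event 24 (EXEC): [IRQ2] PC=2: DEC 3 -> ACC=-31 [depth=2]
Event 25 (EXEC): [IRQ2] PC=3: IRET -> resume IRQ1 at PC=0 (depth now 1) [depth=1]
Event 26 (EXEC): [IRQ1] PC=0: INC 1 -> ACC=-30 [depth=1]
Event 27 (EXEC): [IRQ1] PC=1: DEC 2 -> ACC=-32 [depth=1]
Event 28 (EXEC): [IRQ1] PC=2: IRET -> resume MAIN at PC=4 (depth now 0) [depth=0]
Event 29 (EXEC): [MAIN] PC=4: INC 1 -> ACC=-31 [depth=0]
Event 30 (EXEC): [MAIN] PC=5: HALT [depth=0]
Max depth observed: 2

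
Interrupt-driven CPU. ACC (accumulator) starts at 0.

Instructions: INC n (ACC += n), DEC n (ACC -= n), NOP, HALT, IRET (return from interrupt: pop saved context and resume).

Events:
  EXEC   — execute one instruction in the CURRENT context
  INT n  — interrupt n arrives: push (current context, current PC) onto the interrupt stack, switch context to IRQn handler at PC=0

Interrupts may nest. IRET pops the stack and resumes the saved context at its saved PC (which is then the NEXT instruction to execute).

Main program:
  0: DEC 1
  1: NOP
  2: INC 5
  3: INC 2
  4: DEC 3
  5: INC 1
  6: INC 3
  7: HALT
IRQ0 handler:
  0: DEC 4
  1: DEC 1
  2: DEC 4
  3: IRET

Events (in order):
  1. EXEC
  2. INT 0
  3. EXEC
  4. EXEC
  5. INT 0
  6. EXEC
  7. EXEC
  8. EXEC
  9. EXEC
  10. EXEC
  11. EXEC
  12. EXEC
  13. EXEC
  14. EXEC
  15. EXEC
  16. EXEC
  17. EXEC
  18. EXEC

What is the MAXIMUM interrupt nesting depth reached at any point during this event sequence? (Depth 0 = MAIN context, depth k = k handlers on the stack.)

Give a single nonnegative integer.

Event 1 (EXEC): [MAIN] PC=0: DEC 1 -> ACC=-1 [depth=0]
Event 2 (INT 0): INT 0 arrives: push (MAIN, PC=1), enter IRQ0 at PC=0 (depth now 1) [depth=1]
Event 3 (EXEC): [IRQ0] PC=0: DEC 4 -> ACC=-5 [depth=1]
Event 4 (EXEC): [IRQ0] PC=1: DEC 1 -> ACC=-6 [depth=1]
Event 5 (INT 0): INT 0 arrives: push (IRQ0, PC=2), enter IRQ0 at PC=0 (depth now 2) [depth=2]
Event 6 (EXEC): [IRQ0] PC=0: DEC 4 -> ACC=-10 [depth=2]
Event 7 (EXEC): [IRQ0] PC=1: DEC 1 -> ACC=-11 [depth=2]
Event 8 (EXEC): [IRQ0] PC=2: DEC 4 -> ACC=-15 [depth=2]
Event 9 (EXEC): [IRQ0] PC=3: IRET -> resume IRQ0 at PC=2 (depth now 1) [depth=1]
Event 10 (EXEC): [IRQ0] PC=2: DEC 4 -> ACC=-19 [depth=1]
Event 11 (EXEC): [IRQ0] PC=3: IRET -> resume MAIN at PC=1 (depth now 0) [depth=0]
Event 12 (EXEC): [MAIN] PC=1: NOP [depth=0]
Event 13 (EXEC): [MAIN] PC=2: INC 5 -> ACC=-14 [depth=0]
Event 14 (EXEC): [MAIN] PC=3: INC 2 -> ACC=-12 [depth=0]
Event 15 (EXEC): [MAIN] PC=4: DEC 3 -> ACC=-15 [depth=0]
Event 16 (EXEC): [MAIN] PC=5: INC 1 -> ACC=-14 [depth=0]
Event 17 (EXEC): [MAIN] PC=6: INC 3 -> ACC=-11 [depth=0]
Event 18 (EXEC): [MAIN] PC=7: HALT [depth=0]
Max depth observed: 2

Answer: 2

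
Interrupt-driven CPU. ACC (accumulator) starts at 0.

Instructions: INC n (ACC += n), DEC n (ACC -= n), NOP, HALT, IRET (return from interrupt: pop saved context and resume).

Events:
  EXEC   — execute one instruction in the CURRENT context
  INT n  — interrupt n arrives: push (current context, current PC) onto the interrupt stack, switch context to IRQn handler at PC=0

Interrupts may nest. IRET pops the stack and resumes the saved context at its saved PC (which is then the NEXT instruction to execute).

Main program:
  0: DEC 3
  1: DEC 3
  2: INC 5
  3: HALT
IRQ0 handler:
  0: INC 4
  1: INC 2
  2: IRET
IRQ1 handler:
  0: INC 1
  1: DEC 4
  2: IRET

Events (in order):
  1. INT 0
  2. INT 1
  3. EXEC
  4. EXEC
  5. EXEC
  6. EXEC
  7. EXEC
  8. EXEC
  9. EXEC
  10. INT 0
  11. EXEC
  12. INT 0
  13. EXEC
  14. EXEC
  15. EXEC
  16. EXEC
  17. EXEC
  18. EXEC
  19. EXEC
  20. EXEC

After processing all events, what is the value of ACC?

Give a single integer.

Answer: 14

Derivation:
Event 1 (INT 0): INT 0 arrives: push (MAIN, PC=0), enter IRQ0 at PC=0 (depth now 1)
Event 2 (INT 1): INT 1 arrives: push (IRQ0, PC=0), enter IRQ1 at PC=0 (depth now 2)
Event 3 (EXEC): [IRQ1] PC=0: INC 1 -> ACC=1
Event 4 (EXEC): [IRQ1] PC=1: DEC 4 -> ACC=-3
Event 5 (EXEC): [IRQ1] PC=2: IRET -> resume IRQ0 at PC=0 (depth now 1)
Event 6 (EXEC): [IRQ0] PC=0: INC 4 -> ACC=1
Event 7 (EXEC): [IRQ0] PC=1: INC 2 -> ACC=3
Event 8 (EXEC): [IRQ0] PC=2: IRET -> resume MAIN at PC=0 (depth now 0)
Event 9 (EXEC): [MAIN] PC=0: DEC 3 -> ACC=0
Event 10 (INT 0): INT 0 arrives: push (MAIN, PC=1), enter IRQ0 at PC=0 (depth now 1)
Event 11 (EXEC): [IRQ0] PC=0: INC 4 -> ACC=4
Event 12 (INT 0): INT 0 arrives: push (IRQ0, PC=1), enter IRQ0 at PC=0 (depth now 2)
Event 13 (EXEC): [IRQ0] PC=0: INC 4 -> ACC=8
Event 14 (EXEC): [IRQ0] PC=1: INC 2 -> ACC=10
Event 15 (EXEC): [IRQ0] PC=2: IRET -> resume IRQ0 at PC=1 (depth now 1)
Event 16 (EXEC): [IRQ0] PC=1: INC 2 -> ACC=12
Event 17 (EXEC): [IRQ0] PC=2: IRET -> resume MAIN at PC=1 (depth now 0)
Event 18 (EXEC): [MAIN] PC=1: DEC 3 -> ACC=9
Event 19 (EXEC): [MAIN] PC=2: INC 5 -> ACC=14
Event 20 (EXEC): [MAIN] PC=3: HALT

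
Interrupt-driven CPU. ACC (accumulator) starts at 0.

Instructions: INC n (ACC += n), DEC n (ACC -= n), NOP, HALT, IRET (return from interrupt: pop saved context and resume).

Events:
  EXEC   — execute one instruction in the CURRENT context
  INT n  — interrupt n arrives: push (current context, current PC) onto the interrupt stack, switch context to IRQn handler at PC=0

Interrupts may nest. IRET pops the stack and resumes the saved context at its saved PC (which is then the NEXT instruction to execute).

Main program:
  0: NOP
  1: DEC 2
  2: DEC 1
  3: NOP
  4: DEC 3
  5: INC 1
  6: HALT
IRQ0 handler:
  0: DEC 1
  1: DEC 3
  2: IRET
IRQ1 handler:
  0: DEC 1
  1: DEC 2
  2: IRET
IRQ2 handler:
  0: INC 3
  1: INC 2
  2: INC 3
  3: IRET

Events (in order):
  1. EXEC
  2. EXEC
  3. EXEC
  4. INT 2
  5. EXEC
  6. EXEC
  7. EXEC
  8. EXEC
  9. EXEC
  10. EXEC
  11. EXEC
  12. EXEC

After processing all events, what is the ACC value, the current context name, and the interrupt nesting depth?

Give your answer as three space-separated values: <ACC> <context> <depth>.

Event 1 (EXEC): [MAIN] PC=0: NOP
Event 2 (EXEC): [MAIN] PC=1: DEC 2 -> ACC=-2
Event 3 (EXEC): [MAIN] PC=2: DEC 1 -> ACC=-3
Event 4 (INT 2): INT 2 arrives: push (MAIN, PC=3), enter IRQ2 at PC=0 (depth now 1)
Event 5 (EXEC): [IRQ2] PC=0: INC 3 -> ACC=0
Event 6 (EXEC): [IRQ2] PC=1: INC 2 -> ACC=2
Event 7 (EXEC): [IRQ2] PC=2: INC 3 -> ACC=5
Event 8 (EXEC): [IRQ2] PC=3: IRET -> resume MAIN at PC=3 (depth now 0)
Event 9 (EXEC): [MAIN] PC=3: NOP
Event 10 (EXEC): [MAIN] PC=4: DEC 3 -> ACC=2
Event 11 (EXEC): [MAIN] PC=5: INC 1 -> ACC=3
Event 12 (EXEC): [MAIN] PC=6: HALT

Answer: 3 MAIN 0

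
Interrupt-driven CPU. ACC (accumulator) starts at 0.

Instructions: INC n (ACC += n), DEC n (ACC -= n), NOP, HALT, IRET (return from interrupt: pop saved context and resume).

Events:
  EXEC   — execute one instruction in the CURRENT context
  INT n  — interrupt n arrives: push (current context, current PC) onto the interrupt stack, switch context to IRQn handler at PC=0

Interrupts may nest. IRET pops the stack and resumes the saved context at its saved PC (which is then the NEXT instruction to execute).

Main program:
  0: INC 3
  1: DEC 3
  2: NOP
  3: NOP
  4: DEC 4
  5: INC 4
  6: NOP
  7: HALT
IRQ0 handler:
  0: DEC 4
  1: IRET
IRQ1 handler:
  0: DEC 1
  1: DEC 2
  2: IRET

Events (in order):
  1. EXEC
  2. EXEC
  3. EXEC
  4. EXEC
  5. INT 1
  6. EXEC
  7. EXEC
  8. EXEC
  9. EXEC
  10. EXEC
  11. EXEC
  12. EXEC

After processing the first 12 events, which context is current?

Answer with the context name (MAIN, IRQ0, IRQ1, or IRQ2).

Event 1 (EXEC): [MAIN] PC=0: INC 3 -> ACC=3
Event 2 (EXEC): [MAIN] PC=1: DEC 3 -> ACC=0
Event 3 (EXEC): [MAIN] PC=2: NOP
Event 4 (EXEC): [MAIN] PC=3: NOP
Event 5 (INT 1): INT 1 arrives: push (MAIN, PC=4), enter IRQ1 at PC=0 (depth now 1)
Event 6 (EXEC): [IRQ1] PC=0: DEC 1 -> ACC=-1
Event 7 (EXEC): [IRQ1] PC=1: DEC 2 -> ACC=-3
Event 8 (EXEC): [IRQ1] PC=2: IRET -> resume MAIN at PC=4 (depth now 0)
Event 9 (EXEC): [MAIN] PC=4: DEC 4 -> ACC=-7
Event 10 (EXEC): [MAIN] PC=5: INC 4 -> ACC=-3
Event 11 (EXEC): [MAIN] PC=6: NOP
Event 12 (EXEC): [MAIN] PC=7: HALT

Answer: MAIN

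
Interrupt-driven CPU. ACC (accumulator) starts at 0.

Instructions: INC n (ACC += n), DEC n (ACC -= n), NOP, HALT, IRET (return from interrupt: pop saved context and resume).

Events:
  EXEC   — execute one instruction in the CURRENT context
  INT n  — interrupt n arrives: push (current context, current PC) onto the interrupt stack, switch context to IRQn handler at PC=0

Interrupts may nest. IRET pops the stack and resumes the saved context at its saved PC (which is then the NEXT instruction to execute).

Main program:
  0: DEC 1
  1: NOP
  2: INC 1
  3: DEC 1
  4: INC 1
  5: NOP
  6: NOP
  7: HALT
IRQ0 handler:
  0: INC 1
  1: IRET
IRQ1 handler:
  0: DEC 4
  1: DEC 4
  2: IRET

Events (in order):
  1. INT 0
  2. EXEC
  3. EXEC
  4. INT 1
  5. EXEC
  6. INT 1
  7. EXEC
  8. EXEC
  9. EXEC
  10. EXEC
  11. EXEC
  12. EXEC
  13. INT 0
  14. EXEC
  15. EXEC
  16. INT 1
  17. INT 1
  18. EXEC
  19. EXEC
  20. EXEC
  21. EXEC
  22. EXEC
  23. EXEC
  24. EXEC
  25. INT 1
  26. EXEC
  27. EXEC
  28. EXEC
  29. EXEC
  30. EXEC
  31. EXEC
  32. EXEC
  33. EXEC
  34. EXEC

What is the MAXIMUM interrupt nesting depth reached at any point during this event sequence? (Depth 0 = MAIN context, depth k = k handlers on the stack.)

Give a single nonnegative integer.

Answer: 2

Derivation:
Event 1 (INT 0): INT 0 arrives: push (MAIN, PC=0), enter IRQ0 at PC=0 (depth now 1) [depth=1]
Event 2 (EXEC): [IRQ0] PC=0: INC 1 -> ACC=1 [depth=1]
Event 3 (EXEC): [IRQ0] PC=1: IRET -> resume MAIN at PC=0 (depth now 0) [depth=0]
Event 4 (INT 1): INT 1 arrives: push (MAIN, PC=0), enter IRQ1 at PC=0 (depth now 1) [depth=1]
Event 5 (EXEC): [IRQ1] PC=0: DEC 4 -> ACC=-3 [depth=1]
Event 6 (INT 1): INT 1 arrives: push (IRQ1, PC=1), enter IRQ1 at PC=0 (depth now 2) [depth=2]
Event 7 (EXEC): [IRQ1] PC=0: DEC 4 -> ACC=-7 [depth=2]
Event 8 (EXEC): [IRQ1] PC=1: DEC 4 -> ACC=-11 [depth=2]
Event 9 (EXEC): [IRQ1] PC=2: IRET -> resume IRQ1 at PC=1 (depth now 1) [depth=1]
Event 10 (EXEC): [IRQ1] PC=1: DEC 4 -> ACC=-15 [depth=1]
Event 11 (EXEC): [IRQ1] PC=2: IRET -> resume MAIN at PC=0 (depth now 0) [depth=0]
Event 12 (EXEC): [MAIN] PC=0: DEC 1 -> ACC=-16 [depth=0]
Event 13 (INT 0): INT 0 arrives: push (MAIN, PC=1), enter IRQ0 at PC=0 (depth now 1) [depth=1]
Event 14 (EXEC): [IRQ0] PC=0: INC 1 -> ACC=-15 [depth=1]
Event 15 (EXEC): [IRQ0] PC=1: IRET -> resume MAIN at PC=1 (depth now 0) [depth=0]
Event 16 (INT 1): INT 1 arrives: push (MAIN, PC=1), enter IRQ1 at PC=0 (depth now 1) [depth=1]
Event 17 (INT 1): INT 1 arrives: push (IRQ1, PC=0), enter IRQ1 at PC=0 (depth now 2) [depth=2]
Event 18 (EXEC): [IRQ1] PC=0: DEC 4 -> ACC=-19 [depth=2]
Event 19 (EXEC): [IRQ1] PC=1: DEC 4 -> ACC=-23 [depth=2]
Event 20 (EXEC): [IRQ1] PC=2: IRET -> resume IRQ1 at PC=0 (depth now 1) [depth=1]
Event 21 (EXEC): [IRQ1] PC=0: DEC 4 -> ACC=-27 [depth=1]
Event 22 (EXEC): [IRQ1] PC=1: DEC 4 -> ACC=-31 [depth=1]
Event 23 (EXEC): [IRQ1] PC=2: IRET -> resume MAIN at PC=1 (depth now 0) [depth=0]
Event 24 (EXEC): [MAIN] PC=1: NOP [depth=0]
Event 25 (INT 1): INT 1 arrives: push (MAIN, PC=2), enter IRQ1 at PC=0 (depth now 1) [depth=1]
Event 26 (EXEC): [IRQ1] PC=0: DEC 4 -> ACC=-35 [depth=1]
Event 27 (EXEC): [IRQ1] PC=1: DEC 4 -> ACC=-39 [depth=1]
Event 28 (EXEC): [IRQ1] PC=2: IRET -> resume MAIN at PC=2 (depth now 0) [depth=0]
Event 29 (EXEC): [MAIN] PC=2: INC 1 -> ACC=-38 [depth=0]
Event 30 (EXEC): [MAIN] PC=3: DEC 1 -> ACC=-39 [depth=0]
Event 31 (EXEC): [MAIN] PC=4: INC 1 -> ACC=-38 [depth=0]
Event 32 (EXEC): [MAIN] PC=5: NOP [depth=0]
Event 33 (EXEC): [MAIN] PC=6: NOP [depth=0]
Event 34 (EXEC): [MAIN] PC=7: HALT [depth=0]
Max depth observed: 2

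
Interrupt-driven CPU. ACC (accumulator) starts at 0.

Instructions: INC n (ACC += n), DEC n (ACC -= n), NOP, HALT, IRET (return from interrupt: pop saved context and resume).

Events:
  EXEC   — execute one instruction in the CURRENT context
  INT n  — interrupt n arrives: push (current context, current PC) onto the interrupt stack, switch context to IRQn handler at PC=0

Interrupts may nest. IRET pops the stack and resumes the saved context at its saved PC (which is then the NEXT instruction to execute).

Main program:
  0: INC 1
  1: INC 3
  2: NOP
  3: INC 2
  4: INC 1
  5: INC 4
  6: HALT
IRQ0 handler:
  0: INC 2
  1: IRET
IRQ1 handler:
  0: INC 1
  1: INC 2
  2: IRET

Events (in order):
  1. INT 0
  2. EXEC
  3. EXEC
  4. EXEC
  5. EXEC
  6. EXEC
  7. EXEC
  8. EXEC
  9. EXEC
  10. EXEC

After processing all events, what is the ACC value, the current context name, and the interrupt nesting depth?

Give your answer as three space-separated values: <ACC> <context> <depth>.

Answer: 13 MAIN 0

Derivation:
Event 1 (INT 0): INT 0 arrives: push (MAIN, PC=0), enter IRQ0 at PC=0 (depth now 1)
Event 2 (EXEC): [IRQ0] PC=0: INC 2 -> ACC=2
Event 3 (EXEC): [IRQ0] PC=1: IRET -> resume MAIN at PC=0 (depth now 0)
Event 4 (EXEC): [MAIN] PC=0: INC 1 -> ACC=3
Event 5 (EXEC): [MAIN] PC=1: INC 3 -> ACC=6
Event 6 (EXEC): [MAIN] PC=2: NOP
Event 7 (EXEC): [MAIN] PC=3: INC 2 -> ACC=8
Event 8 (EXEC): [MAIN] PC=4: INC 1 -> ACC=9
Event 9 (EXEC): [MAIN] PC=5: INC 4 -> ACC=13
Event 10 (EXEC): [MAIN] PC=6: HALT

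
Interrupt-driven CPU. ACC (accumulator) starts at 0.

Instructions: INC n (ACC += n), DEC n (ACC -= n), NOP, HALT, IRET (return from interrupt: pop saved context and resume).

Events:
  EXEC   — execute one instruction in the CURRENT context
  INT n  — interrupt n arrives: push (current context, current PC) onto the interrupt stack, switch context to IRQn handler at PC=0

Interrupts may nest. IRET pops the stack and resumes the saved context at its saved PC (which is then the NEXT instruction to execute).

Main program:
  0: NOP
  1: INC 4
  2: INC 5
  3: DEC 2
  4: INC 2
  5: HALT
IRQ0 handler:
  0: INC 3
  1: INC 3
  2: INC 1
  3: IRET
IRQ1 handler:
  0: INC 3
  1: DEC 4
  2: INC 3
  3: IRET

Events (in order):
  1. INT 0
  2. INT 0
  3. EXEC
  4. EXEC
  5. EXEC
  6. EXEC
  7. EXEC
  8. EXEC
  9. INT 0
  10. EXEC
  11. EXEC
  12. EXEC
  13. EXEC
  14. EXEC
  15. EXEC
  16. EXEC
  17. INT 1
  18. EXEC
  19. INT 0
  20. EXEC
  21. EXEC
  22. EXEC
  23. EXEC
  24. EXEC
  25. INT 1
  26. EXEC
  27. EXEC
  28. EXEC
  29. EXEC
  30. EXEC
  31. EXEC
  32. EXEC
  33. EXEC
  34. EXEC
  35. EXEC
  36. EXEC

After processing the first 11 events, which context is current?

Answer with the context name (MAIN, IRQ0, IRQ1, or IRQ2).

Answer: IRQ0

Derivation:
Event 1 (INT 0): INT 0 arrives: push (MAIN, PC=0), enter IRQ0 at PC=0 (depth now 1)
Event 2 (INT 0): INT 0 arrives: push (IRQ0, PC=0), enter IRQ0 at PC=0 (depth now 2)
Event 3 (EXEC): [IRQ0] PC=0: INC 3 -> ACC=3
Event 4 (EXEC): [IRQ0] PC=1: INC 3 -> ACC=6
Event 5 (EXEC): [IRQ0] PC=2: INC 1 -> ACC=7
Event 6 (EXEC): [IRQ0] PC=3: IRET -> resume IRQ0 at PC=0 (depth now 1)
Event 7 (EXEC): [IRQ0] PC=0: INC 3 -> ACC=10
Event 8 (EXEC): [IRQ0] PC=1: INC 3 -> ACC=13
Event 9 (INT 0): INT 0 arrives: push (IRQ0, PC=2), enter IRQ0 at PC=0 (depth now 2)
Event 10 (EXEC): [IRQ0] PC=0: INC 3 -> ACC=16
Event 11 (EXEC): [IRQ0] PC=1: INC 3 -> ACC=19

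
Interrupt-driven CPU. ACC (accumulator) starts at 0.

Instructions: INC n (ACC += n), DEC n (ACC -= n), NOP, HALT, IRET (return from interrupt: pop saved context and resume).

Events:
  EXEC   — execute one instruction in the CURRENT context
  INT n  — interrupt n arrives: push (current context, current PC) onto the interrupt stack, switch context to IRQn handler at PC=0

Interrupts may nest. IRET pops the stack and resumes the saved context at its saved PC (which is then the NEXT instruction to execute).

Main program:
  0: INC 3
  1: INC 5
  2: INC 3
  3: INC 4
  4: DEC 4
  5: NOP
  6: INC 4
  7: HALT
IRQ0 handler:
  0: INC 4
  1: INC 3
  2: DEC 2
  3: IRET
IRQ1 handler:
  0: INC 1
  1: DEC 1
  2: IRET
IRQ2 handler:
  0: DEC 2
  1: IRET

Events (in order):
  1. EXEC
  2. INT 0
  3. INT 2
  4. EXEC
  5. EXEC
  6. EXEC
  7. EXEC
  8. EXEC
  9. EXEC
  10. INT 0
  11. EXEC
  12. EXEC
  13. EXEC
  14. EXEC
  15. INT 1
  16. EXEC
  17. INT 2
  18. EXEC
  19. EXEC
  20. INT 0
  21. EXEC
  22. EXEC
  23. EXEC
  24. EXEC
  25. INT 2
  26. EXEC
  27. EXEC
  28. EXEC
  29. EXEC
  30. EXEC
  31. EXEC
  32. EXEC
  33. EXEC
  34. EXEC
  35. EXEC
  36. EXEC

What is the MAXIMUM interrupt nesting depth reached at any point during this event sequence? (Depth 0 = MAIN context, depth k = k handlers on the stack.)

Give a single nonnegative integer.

Answer: 2

Derivation:
Event 1 (EXEC): [MAIN] PC=0: INC 3 -> ACC=3 [depth=0]
Event 2 (INT 0): INT 0 arrives: push (MAIN, PC=1), enter IRQ0 at PC=0 (depth now 1) [depth=1]
Event 3 (INT 2): INT 2 arrives: push (IRQ0, PC=0), enter IRQ2 at PC=0 (depth now 2) [depth=2]
Event 4 (EXEC): [IRQ2] PC=0: DEC 2 -> ACC=1 [depth=2]
Event 5 (EXEC): [IRQ2] PC=1: IRET -> resume IRQ0 at PC=0 (depth now 1) [depth=1]
Event 6 (EXEC): [IRQ0] PC=0: INC 4 -> ACC=5 [depth=1]
Event 7 (EXEC): [IRQ0] PC=1: INC 3 -> ACC=8 [depth=1]
Event 8 (EXEC): [IRQ0] PC=2: DEC 2 -> ACC=6 [depth=1]
Event 9 (EXEC): [IRQ0] PC=3: IRET -> resume MAIN at PC=1 (depth now 0) [depth=0]
Event 10 (INT 0): INT 0 arrives: push (MAIN, PC=1), enter IRQ0 at PC=0 (depth now 1) [depth=1]
Event 11 (EXEC): [IRQ0] PC=0: INC 4 -> ACC=10 [depth=1]
Event 12 (EXEC): [IRQ0] PC=1: INC 3 -> ACC=13 [depth=1]
Event 13 (EXEC): [IRQ0] PC=2: DEC 2 -> ACC=11 [depth=1]
Event 14 (EXEC): [IRQ0] PC=3: IRET -> resume MAIN at PC=1 (depth now 0) [depth=0]
Event 15 (INT 1): INT 1 arrives: push (MAIN, PC=1), enter IRQ1 at PC=0 (depth now 1) [depth=1]
Event 16 (EXEC): [IRQ1] PC=0: INC 1 -> ACC=12 [depth=1]
Event 17 (INT 2): INT 2 arrives: push (IRQ1, PC=1), enter IRQ2 at PC=0 (depth now 2) [depth=2]
Event 18 (EXEC): [IRQ2] PC=0: DEC 2 -> ACC=10 [depth=2]
Event 19 (EXEC): [IRQ2] PC=1: IRET -> resume IRQ1 at PC=1 (depth now 1) [depth=1]
Event 20 (INT 0): INT 0 arrives: push (IRQ1, PC=1), enter IRQ0 at PC=0 (depth now 2) [depth=2]
Event 21 (EXEC): [IRQ0] PC=0: INC 4 -> ACC=14 [depth=2]
Event 22 (EXEC): [IRQ0] PC=1: INC 3 -> ACC=17 [depth=2]
Event 23 (EXEC): [IRQ0] PC=2: DEC 2 -> ACC=15 [depth=2]
Event 24 (EXEC): [IRQ0] PC=3: IRET -> resume IRQ1 at PC=1 (depth now 1) [depth=1]
Event 25 (INT 2): INT 2 arrives: push (IRQ1, PC=1), enter IRQ2 at PC=0 (depth now 2) [depth=2]
Event 26 (EXEC): [IRQ2] PC=0: DEC 2 -> ACC=13 [depth=2]
Event 27 (EXEC): [IRQ2] PC=1: IRET -> resume IRQ1 at PC=1 (depth now 1) [depth=1]
Event 28 (EXEC): [IRQ1] PC=1: DEC 1 -> ACC=12 [depth=1]
Event 29 (EXEC): [IRQ1] PC=2: IRET -> resume MAIN at PC=1 (depth now 0) [depth=0]
Event 30 (EXEC): [MAIN] PC=1: INC 5 -> ACC=17 [depth=0]
Event 31 (EXEC): [MAIN] PC=2: INC 3 -> ACC=20 [depth=0]
Event 32 (EXEC): [MAIN] PC=3: INC 4 -> ACC=24 [depth=0]
Event 33 (EXEC): [MAIN] PC=4: DEC 4 -> ACC=20 [depth=0]
Event 34 (EXEC): [MAIN] PC=5: NOP [depth=0]
Event 35 (EXEC): [MAIN] PC=6: INC 4 -> ACC=24 [depth=0]
Event 36 (EXEC): [MAIN] PC=7: HALT [depth=0]
Max depth observed: 2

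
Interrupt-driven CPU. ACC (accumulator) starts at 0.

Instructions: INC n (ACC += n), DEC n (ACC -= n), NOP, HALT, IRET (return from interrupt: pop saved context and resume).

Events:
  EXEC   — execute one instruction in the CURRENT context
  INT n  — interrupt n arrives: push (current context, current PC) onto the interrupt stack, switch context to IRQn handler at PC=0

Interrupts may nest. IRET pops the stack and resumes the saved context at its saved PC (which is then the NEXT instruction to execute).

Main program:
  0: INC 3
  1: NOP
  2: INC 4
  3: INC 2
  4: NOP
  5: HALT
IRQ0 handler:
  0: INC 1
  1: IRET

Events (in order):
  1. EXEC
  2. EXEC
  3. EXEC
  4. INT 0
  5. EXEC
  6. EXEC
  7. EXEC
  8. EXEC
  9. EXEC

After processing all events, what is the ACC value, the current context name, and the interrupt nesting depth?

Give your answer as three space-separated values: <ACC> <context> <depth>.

Event 1 (EXEC): [MAIN] PC=0: INC 3 -> ACC=3
Event 2 (EXEC): [MAIN] PC=1: NOP
Event 3 (EXEC): [MAIN] PC=2: INC 4 -> ACC=7
Event 4 (INT 0): INT 0 arrives: push (MAIN, PC=3), enter IRQ0 at PC=0 (depth now 1)
Event 5 (EXEC): [IRQ0] PC=0: INC 1 -> ACC=8
Event 6 (EXEC): [IRQ0] PC=1: IRET -> resume MAIN at PC=3 (depth now 0)
Event 7 (EXEC): [MAIN] PC=3: INC 2 -> ACC=10
Event 8 (EXEC): [MAIN] PC=4: NOP
Event 9 (EXEC): [MAIN] PC=5: HALT

Answer: 10 MAIN 0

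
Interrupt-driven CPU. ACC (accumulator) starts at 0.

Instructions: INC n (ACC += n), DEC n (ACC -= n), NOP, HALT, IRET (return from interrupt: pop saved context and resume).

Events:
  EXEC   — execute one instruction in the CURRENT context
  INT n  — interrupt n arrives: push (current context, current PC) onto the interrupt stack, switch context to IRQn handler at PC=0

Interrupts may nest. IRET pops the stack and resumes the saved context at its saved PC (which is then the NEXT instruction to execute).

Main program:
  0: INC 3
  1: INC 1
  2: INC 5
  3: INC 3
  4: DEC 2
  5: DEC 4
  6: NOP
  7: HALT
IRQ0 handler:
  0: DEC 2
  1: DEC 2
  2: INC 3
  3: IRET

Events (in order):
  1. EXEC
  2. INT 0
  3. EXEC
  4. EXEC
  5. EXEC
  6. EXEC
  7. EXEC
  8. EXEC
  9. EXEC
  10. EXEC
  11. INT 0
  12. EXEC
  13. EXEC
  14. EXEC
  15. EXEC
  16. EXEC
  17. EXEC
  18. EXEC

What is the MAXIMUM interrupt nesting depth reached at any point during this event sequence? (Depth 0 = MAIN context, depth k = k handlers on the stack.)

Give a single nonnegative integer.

Event 1 (EXEC): [MAIN] PC=0: INC 3 -> ACC=3 [depth=0]
Event 2 (INT 0): INT 0 arrives: push (MAIN, PC=1), enter IRQ0 at PC=0 (depth now 1) [depth=1]
Event 3 (EXEC): [IRQ0] PC=0: DEC 2 -> ACC=1 [depth=1]
Event 4 (EXEC): [IRQ0] PC=1: DEC 2 -> ACC=-1 [depth=1]
Event 5 (EXEC): [IRQ0] PC=2: INC 3 -> ACC=2 [depth=1]
Event 6 (EXEC): [IRQ0] PC=3: IRET -> resume MAIN at PC=1 (depth now 0) [depth=0]
Event 7 (EXEC): [MAIN] PC=1: INC 1 -> ACC=3 [depth=0]
Event 8 (EXEC): [MAIN] PC=2: INC 5 -> ACC=8 [depth=0]
Event 9 (EXEC): [MAIN] PC=3: INC 3 -> ACC=11 [depth=0]
Event 10 (EXEC): [MAIN] PC=4: DEC 2 -> ACC=9 [depth=0]
Event 11 (INT 0): INT 0 arrives: push (MAIN, PC=5), enter IRQ0 at PC=0 (depth now 1) [depth=1]
Event 12 (EXEC): [IRQ0] PC=0: DEC 2 -> ACC=7 [depth=1]
Event 13 (EXEC): [IRQ0] PC=1: DEC 2 -> ACC=5 [depth=1]
Event 14 (EXEC): [IRQ0] PC=2: INC 3 -> ACC=8 [depth=1]
Event 15 (EXEC): [IRQ0] PC=3: IRET -> resume MAIN at PC=5 (depth now 0) [depth=0]
Event 16 (EXEC): [MAIN] PC=5: DEC 4 -> ACC=4 [depth=0]
Event 17 (EXEC): [MAIN] PC=6: NOP [depth=0]
Event 18 (EXEC): [MAIN] PC=7: HALT [depth=0]
Max depth observed: 1

Answer: 1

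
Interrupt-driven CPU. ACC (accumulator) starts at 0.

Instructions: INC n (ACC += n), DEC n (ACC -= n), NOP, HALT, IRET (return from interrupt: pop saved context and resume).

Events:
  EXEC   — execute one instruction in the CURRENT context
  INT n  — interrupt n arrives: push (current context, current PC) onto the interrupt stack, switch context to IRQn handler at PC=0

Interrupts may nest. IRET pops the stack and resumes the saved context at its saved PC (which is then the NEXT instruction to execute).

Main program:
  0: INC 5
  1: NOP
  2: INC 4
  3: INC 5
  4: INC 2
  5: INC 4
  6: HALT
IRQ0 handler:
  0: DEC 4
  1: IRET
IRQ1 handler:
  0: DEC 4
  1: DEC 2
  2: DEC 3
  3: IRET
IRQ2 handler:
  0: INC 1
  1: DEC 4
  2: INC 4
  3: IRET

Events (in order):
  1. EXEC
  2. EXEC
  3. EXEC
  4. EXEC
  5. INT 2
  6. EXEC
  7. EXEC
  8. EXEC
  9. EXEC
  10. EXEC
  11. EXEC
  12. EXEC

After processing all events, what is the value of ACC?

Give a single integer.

Answer: 21

Derivation:
Event 1 (EXEC): [MAIN] PC=0: INC 5 -> ACC=5
Event 2 (EXEC): [MAIN] PC=1: NOP
Event 3 (EXEC): [MAIN] PC=2: INC 4 -> ACC=9
Event 4 (EXEC): [MAIN] PC=3: INC 5 -> ACC=14
Event 5 (INT 2): INT 2 arrives: push (MAIN, PC=4), enter IRQ2 at PC=0 (depth now 1)
Event 6 (EXEC): [IRQ2] PC=0: INC 1 -> ACC=15
Event 7 (EXEC): [IRQ2] PC=1: DEC 4 -> ACC=11
Event 8 (EXEC): [IRQ2] PC=2: INC 4 -> ACC=15
Event 9 (EXEC): [IRQ2] PC=3: IRET -> resume MAIN at PC=4 (depth now 0)
Event 10 (EXEC): [MAIN] PC=4: INC 2 -> ACC=17
Event 11 (EXEC): [MAIN] PC=5: INC 4 -> ACC=21
Event 12 (EXEC): [MAIN] PC=6: HALT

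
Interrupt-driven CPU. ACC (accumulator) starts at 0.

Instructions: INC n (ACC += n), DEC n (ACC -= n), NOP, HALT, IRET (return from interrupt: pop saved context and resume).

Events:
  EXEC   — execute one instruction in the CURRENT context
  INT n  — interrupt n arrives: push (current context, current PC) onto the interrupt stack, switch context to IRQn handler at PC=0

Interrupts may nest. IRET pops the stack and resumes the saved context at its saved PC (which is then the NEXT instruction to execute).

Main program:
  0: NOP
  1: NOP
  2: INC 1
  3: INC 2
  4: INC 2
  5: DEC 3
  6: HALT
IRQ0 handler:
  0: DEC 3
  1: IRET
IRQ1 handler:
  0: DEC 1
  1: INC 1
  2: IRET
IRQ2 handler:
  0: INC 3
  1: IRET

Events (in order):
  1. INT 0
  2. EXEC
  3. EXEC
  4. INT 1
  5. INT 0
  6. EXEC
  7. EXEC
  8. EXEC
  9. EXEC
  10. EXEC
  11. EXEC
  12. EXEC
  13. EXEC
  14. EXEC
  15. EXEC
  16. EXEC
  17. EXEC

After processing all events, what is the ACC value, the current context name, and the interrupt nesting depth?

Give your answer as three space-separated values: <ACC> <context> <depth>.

Event 1 (INT 0): INT 0 arrives: push (MAIN, PC=0), enter IRQ0 at PC=0 (depth now 1)
Event 2 (EXEC): [IRQ0] PC=0: DEC 3 -> ACC=-3
Event 3 (EXEC): [IRQ0] PC=1: IRET -> resume MAIN at PC=0 (depth now 0)
Event 4 (INT 1): INT 1 arrives: push (MAIN, PC=0), enter IRQ1 at PC=0 (depth now 1)
Event 5 (INT 0): INT 0 arrives: push (IRQ1, PC=0), enter IRQ0 at PC=0 (depth now 2)
Event 6 (EXEC): [IRQ0] PC=0: DEC 3 -> ACC=-6
Event 7 (EXEC): [IRQ0] PC=1: IRET -> resume IRQ1 at PC=0 (depth now 1)
Event 8 (EXEC): [IRQ1] PC=0: DEC 1 -> ACC=-7
Event 9 (EXEC): [IRQ1] PC=1: INC 1 -> ACC=-6
Event 10 (EXEC): [IRQ1] PC=2: IRET -> resume MAIN at PC=0 (depth now 0)
Event 11 (EXEC): [MAIN] PC=0: NOP
Event 12 (EXEC): [MAIN] PC=1: NOP
Event 13 (EXEC): [MAIN] PC=2: INC 1 -> ACC=-5
Event 14 (EXEC): [MAIN] PC=3: INC 2 -> ACC=-3
Event 15 (EXEC): [MAIN] PC=4: INC 2 -> ACC=-1
Event 16 (EXEC): [MAIN] PC=5: DEC 3 -> ACC=-4
Event 17 (EXEC): [MAIN] PC=6: HALT

Answer: -4 MAIN 0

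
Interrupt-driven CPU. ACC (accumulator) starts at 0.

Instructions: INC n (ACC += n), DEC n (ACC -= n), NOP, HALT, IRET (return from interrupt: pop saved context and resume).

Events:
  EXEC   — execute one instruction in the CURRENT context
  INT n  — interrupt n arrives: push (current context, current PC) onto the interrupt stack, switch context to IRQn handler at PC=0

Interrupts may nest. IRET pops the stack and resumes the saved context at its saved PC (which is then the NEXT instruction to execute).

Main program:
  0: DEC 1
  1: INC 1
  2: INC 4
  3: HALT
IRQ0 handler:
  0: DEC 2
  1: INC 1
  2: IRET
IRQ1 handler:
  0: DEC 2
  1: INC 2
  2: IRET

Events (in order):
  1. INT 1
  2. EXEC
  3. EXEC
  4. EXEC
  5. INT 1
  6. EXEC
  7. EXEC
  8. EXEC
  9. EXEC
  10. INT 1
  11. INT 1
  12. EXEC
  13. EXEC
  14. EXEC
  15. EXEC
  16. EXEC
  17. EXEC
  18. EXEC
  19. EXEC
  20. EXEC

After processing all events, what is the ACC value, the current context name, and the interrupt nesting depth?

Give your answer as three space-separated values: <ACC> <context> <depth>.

Event 1 (INT 1): INT 1 arrives: push (MAIN, PC=0), enter IRQ1 at PC=0 (depth now 1)
Event 2 (EXEC): [IRQ1] PC=0: DEC 2 -> ACC=-2
Event 3 (EXEC): [IRQ1] PC=1: INC 2 -> ACC=0
Event 4 (EXEC): [IRQ1] PC=2: IRET -> resume MAIN at PC=0 (depth now 0)
Event 5 (INT 1): INT 1 arrives: push (MAIN, PC=0), enter IRQ1 at PC=0 (depth now 1)
Event 6 (EXEC): [IRQ1] PC=0: DEC 2 -> ACC=-2
Event 7 (EXEC): [IRQ1] PC=1: INC 2 -> ACC=0
Event 8 (EXEC): [IRQ1] PC=2: IRET -> resume MAIN at PC=0 (depth now 0)
Event 9 (EXEC): [MAIN] PC=0: DEC 1 -> ACC=-1
Event 10 (INT 1): INT 1 arrives: push (MAIN, PC=1), enter IRQ1 at PC=0 (depth now 1)
Event 11 (INT 1): INT 1 arrives: push (IRQ1, PC=0), enter IRQ1 at PC=0 (depth now 2)
Event 12 (EXEC): [IRQ1] PC=0: DEC 2 -> ACC=-3
Event 13 (EXEC): [IRQ1] PC=1: INC 2 -> ACC=-1
Event 14 (EXEC): [IRQ1] PC=2: IRET -> resume IRQ1 at PC=0 (depth now 1)
Event 15 (EXEC): [IRQ1] PC=0: DEC 2 -> ACC=-3
Event 16 (EXEC): [IRQ1] PC=1: INC 2 -> ACC=-1
Event 17 (EXEC): [IRQ1] PC=2: IRET -> resume MAIN at PC=1 (depth now 0)
Event 18 (EXEC): [MAIN] PC=1: INC 1 -> ACC=0
Event 19 (EXEC): [MAIN] PC=2: INC 4 -> ACC=4
Event 20 (EXEC): [MAIN] PC=3: HALT

Answer: 4 MAIN 0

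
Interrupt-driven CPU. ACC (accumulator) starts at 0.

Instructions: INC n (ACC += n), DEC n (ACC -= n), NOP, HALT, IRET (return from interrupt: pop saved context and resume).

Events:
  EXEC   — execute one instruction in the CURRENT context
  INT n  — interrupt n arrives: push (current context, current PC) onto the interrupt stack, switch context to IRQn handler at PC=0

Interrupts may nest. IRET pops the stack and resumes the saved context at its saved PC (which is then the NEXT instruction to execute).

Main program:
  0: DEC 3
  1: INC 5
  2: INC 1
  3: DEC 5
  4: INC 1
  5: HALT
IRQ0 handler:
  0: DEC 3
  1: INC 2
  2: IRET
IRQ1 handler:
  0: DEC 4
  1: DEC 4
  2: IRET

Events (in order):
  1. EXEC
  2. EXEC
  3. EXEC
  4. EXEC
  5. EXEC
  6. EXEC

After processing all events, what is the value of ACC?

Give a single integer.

Event 1 (EXEC): [MAIN] PC=0: DEC 3 -> ACC=-3
Event 2 (EXEC): [MAIN] PC=1: INC 5 -> ACC=2
Event 3 (EXEC): [MAIN] PC=2: INC 1 -> ACC=3
Event 4 (EXEC): [MAIN] PC=3: DEC 5 -> ACC=-2
Event 5 (EXEC): [MAIN] PC=4: INC 1 -> ACC=-1
Event 6 (EXEC): [MAIN] PC=5: HALT

Answer: -1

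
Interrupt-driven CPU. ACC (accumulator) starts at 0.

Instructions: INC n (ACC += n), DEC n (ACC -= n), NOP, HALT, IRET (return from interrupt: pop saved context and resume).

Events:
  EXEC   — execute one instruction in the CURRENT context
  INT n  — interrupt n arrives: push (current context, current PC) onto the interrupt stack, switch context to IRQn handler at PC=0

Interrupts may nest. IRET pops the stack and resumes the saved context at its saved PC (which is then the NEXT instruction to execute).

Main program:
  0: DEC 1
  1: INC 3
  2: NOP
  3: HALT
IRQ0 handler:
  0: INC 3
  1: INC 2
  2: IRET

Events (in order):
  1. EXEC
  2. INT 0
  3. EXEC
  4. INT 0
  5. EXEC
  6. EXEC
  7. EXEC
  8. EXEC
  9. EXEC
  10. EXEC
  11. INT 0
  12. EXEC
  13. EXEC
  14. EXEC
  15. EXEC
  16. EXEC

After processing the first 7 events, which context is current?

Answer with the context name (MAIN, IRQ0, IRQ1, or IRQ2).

Event 1 (EXEC): [MAIN] PC=0: DEC 1 -> ACC=-1
Event 2 (INT 0): INT 0 arrives: push (MAIN, PC=1), enter IRQ0 at PC=0 (depth now 1)
Event 3 (EXEC): [IRQ0] PC=0: INC 3 -> ACC=2
Event 4 (INT 0): INT 0 arrives: push (IRQ0, PC=1), enter IRQ0 at PC=0 (depth now 2)
Event 5 (EXEC): [IRQ0] PC=0: INC 3 -> ACC=5
Event 6 (EXEC): [IRQ0] PC=1: INC 2 -> ACC=7
Event 7 (EXEC): [IRQ0] PC=2: IRET -> resume IRQ0 at PC=1 (depth now 1)

Answer: IRQ0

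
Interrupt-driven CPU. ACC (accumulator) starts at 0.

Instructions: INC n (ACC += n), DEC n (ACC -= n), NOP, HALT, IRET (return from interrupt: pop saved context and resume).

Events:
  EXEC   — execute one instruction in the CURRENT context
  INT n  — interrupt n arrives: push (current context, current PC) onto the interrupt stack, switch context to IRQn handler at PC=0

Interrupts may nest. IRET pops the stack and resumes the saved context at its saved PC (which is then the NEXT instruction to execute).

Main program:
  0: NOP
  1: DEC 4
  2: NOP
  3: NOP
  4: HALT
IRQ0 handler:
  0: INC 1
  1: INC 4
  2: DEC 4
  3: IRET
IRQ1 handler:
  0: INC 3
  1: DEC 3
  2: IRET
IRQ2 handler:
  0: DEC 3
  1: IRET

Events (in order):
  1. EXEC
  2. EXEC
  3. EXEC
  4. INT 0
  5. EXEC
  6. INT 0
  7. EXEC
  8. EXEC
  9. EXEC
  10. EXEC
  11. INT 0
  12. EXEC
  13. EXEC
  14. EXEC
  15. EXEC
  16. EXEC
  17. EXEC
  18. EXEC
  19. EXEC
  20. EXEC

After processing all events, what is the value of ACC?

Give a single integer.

Event 1 (EXEC): [MAIN] PC=0: NOP
Event 2 (EXEC): [MAIN] PC=1: DEC 4 -> ACC=-4
Event 3 (EXEC): [MAIN] PC=2: NOP
Event 4 (INT 0): INT 0 arrives: push (MAIN, PC=3), enter IRQ0 at PC=0 (depth now 1)
Event 5 (EXEC): [IRQ0] PC=0: INC 1 -> ACC=-3
Event 6 (INT 0): INT 0 arrives: push (IRQ0, PC=1), enter IRQ0 at PC=0 (depth now 2)
Event 7 (EXEC): [IRQ0] PC=0: INC 1 -> ACC=-2
Event 8 (EXEC): [IRQ0] PC=1: INC 4 -> ACC=2
Event 9 (EXEC): [IRQ0] PC=2: DEC 4 -> ACC=-2
Event 10 (EXEC): [IRQ0] PC=3: IRET -> resume IRQ0 at PC=1 (depth now 1)
Event 11 (INT 0): INT 0 arrives: push (IRQ0, PC=1), enter IRQ0 at PC=0 (depth now 2)
Event 12 (EXEC): [IRQ0] PC=0: INC 1 -> ACC=-1
Event 13 (EXEC): [IRQ0] PC=1: INC 4 -> ACC=3
Event 14 (EXEC): [IRQ0] PC=2: DEC 4 -> ACC=-1
Event 15 (EXEC): [IRQ0] PC=3: IRET -> resume IRQ0 at PC=1 (depth now 1)
Event 16 (EXEC): [IRQ0] PC=1: INC 4 -> ACC=3
Event 17 (EXEC): [IRQ0] PC=2: DEC 4 -> ACC=-1
Event 18 (EXEC): [IRQ0] PC=3: IRET -> resume MAIN at PC=3 (depth now 0)
Event 19 (EXEC): [MAIN] PC=3: NOP
Event 20 (EXEC): [MAIN] PC=4: HALT

Answer: -1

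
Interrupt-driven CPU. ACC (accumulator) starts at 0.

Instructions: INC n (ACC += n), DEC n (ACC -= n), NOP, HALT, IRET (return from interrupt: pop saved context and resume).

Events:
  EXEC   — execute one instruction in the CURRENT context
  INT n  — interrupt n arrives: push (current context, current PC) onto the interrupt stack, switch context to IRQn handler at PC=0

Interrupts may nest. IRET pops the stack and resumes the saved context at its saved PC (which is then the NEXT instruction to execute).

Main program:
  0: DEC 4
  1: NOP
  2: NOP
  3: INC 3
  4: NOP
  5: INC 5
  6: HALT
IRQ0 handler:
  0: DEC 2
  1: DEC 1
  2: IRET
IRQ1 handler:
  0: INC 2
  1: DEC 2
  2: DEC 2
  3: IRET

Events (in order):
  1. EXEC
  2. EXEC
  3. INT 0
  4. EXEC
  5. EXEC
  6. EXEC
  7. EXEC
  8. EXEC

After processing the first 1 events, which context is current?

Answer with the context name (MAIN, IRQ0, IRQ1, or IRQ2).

Answer: MAIN

Derivation:
Event 1 (EXEC): [MAIN] PC=0: DEC 4 -> ACC=-4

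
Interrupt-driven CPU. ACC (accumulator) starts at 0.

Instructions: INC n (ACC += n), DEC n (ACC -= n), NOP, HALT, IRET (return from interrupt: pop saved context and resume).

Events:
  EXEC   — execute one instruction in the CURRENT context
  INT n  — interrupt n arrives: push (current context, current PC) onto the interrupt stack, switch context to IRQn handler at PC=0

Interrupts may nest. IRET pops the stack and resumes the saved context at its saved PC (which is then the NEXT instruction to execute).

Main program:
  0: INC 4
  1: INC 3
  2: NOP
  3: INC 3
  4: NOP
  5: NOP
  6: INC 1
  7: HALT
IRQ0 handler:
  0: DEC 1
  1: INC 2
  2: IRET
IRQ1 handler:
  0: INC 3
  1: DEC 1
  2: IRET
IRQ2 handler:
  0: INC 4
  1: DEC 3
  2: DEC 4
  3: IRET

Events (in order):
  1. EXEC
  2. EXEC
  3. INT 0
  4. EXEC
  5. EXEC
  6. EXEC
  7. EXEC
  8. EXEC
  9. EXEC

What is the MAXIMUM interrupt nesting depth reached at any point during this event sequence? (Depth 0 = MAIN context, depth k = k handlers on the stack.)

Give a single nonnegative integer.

Answer: 1

Derivation:
Event 1 (EXEC): [MAIN] PC=0: INC 4 -> ACC=4 [depth=0]
Event 2 (EXEC): [MAIN] PC=1: INC 3 -> ACC=7 [depth=0]
Event 3 (INT 0): INT 0 arrives: push (MAIN, PC=2), enter IRQ0 at PC=0 (depth now 1) [depth=1]
Event 4 (EXEC): [IRQ0] PC=0: DEC 1 -> ACC=6 [depth=1]
Event 5 (EXEC): [IRQ0] PC=1: INC 2 -> ACC=8 [depth=1]
Event 6 (EXEC): [IRQ0] PC=2: IRET -> resume MAIN at PC=2 (depth now 0) [depth=0]
Event 7 (EXEC): [MAIN] PC=2: NOP [depth=0]
Event 8 (EXEC): [MAIN] PC=3: INC 3 -> ACC=11 [depth=0]
Event 9 (EXEC): [MAIN] PC=4: NOP [depth=0]
Max depth observed: 1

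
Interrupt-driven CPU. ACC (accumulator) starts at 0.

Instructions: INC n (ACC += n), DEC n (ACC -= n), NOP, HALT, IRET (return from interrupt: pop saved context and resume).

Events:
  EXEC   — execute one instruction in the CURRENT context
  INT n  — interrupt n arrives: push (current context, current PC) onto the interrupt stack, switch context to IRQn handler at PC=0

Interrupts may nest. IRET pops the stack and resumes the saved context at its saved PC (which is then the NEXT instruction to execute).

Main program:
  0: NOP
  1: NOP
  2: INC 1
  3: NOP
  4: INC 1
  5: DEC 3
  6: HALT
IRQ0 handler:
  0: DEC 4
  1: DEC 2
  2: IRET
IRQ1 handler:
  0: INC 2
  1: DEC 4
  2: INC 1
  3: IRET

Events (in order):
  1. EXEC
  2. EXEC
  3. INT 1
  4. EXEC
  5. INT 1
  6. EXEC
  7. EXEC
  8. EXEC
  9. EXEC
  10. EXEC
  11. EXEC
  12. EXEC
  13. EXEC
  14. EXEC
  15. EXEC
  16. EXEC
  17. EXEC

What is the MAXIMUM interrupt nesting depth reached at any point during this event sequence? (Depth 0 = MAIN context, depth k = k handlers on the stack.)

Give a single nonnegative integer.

Event 1 (EXEC): [MAIN] PC=0: NOP [depth=0]
Event 2 (EXEC): [MAIN] PC=1: NOP [depth=0]
Event 3 (INT 1): INT 1 arrives: push (MAIN, PC=2), enter IRQ1 at PC=0 (depth now 1) [depth=1]
Event 4 (EXEC): [IRQ1] PC=0: INC 2 -> ACC=2 [depth=1]
Event 5 (INT 1): INT 1 arrives: push (IRQ1, PC=1), enter IRQ1 at PC=0 (depth now 2) [depth=2]
Event 6 (EXEC): [IRQ1] PC=0: INC 2 -> ACC=4 [depth=2]
Event 7 (EXEC): [IRQ1] PC=1: DEC 4 -> ACC=0 [depth=2]
Event 8 (EXEC): [IRQ1] PC=2: INC 1 -> ACC=1 [depth=2]
Event 9 (EXEC): [IRQ1] PC=3: IRET -> resume IRQ1 at PC=1 (depth now 1) [depth=1]
Event 10 (EXEC): [IRQ1] PC=1: DEC 4 -> ACC=-3 [depth=1]
Event 11 (EXEC): [IRQ1] PC=2: INC 1 -> ACC=-2 [depth=1]
Event 12 (EXEC): [IRQ1] PC=3: IRET -> resume MAIN at PC=2 (depth now 0) [depth=0]
Event 13 (EXEC): [MAIN] PC=2: INC 1 -> ACC=-1 [depth=0]
Event 14 (EXEC): [MAIN] PC=3: NOP [depth=0]
Event 15 (EXEC): [MAIN] PC=4: INC 1 -> ACC=0 [depth=0]
Event 16 (EXEC): [MAIN] PC=5: DEC 3 -> ACC=-3 [depth=0]
Event 17 (EXEC): [MAIN] PC=6: HALT [depth=0]
Max depth observed: 2

Answer: 2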